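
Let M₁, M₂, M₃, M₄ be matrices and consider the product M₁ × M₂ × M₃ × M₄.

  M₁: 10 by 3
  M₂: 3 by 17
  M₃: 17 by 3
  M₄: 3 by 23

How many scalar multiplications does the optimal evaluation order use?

933

Adjacent pairs: M₁M₂ = 10·3·17 = 510; M₂M₃ = 3·17·3 = 153; M₃M₄ = 17·3·23 = 1173.
Length 3: M₁..M₃: k=1: 0+153+10·3·3=243; k=2: 510+0+10·17·3=1020 → min 243 | M₂..M₄: k=2: 0+1173+3·17·23=2346; k=3: 153+0+3·3·23=360 → min 360.
Length 4: M₁..M₄: k=1: 0+360+10·3·23=1050; k=2: 510+1173+10·17·23=5593; k=3: 243+0+10·3·23=933 → min 933.
Optimal order: ((M₁ × (M₂ × M₃)) × M₄) with cost 933.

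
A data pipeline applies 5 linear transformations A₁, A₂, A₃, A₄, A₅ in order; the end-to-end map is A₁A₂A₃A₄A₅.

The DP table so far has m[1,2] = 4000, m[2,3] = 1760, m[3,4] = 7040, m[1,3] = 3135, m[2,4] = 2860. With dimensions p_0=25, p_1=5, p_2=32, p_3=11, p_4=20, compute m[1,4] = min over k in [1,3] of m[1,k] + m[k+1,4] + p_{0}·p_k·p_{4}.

m[1,4] = min over k∈[1,3] of m[1,k]+m[k+1,4]+p_{0}·p_k·p_{4}.
k=1: 0 + 2860 + 25·5·20 = 5360; k=2: 4000 + 7040 + 25·32·20 = 27040; k=3: 3135 + 0 + 25·11·20 = 8635.
Minimum: 5360 at k=1.

5360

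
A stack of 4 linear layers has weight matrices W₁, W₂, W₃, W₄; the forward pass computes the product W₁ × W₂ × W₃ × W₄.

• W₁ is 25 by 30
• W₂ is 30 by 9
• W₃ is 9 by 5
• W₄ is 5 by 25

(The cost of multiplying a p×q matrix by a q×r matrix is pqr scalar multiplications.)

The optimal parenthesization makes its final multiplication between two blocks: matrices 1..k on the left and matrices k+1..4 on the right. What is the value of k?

3

Adjacent pairs: W₁W₂ = 25·30·9 = 6750; W₂W₃ = 30·9·5 = 1350; W₃W₄ = 9·5·25 = 1125.
Length 3: W₁..W₃: k=1: 0+1350+25·30·5=5100; k=2: 6750+0+25·9·5=7875 → min 5100 | W₂..W₄: k=2: 0+1125+30·9·25=7875; k=3: 1350+0+30·5·25=5100 → min 5100.
Top-level splits: k=1: (W₁..W₁)·(W₂..W₄) → 0+5100+25·30·25 = 23850; k=2: (W₁..W₂)·(W₃..W₄) → 6750+1125+25·9·25 = 13500; k=3: (W₁..W₃)·(W₄..W₄) → 5100+0+25·5·25 = 8225.
Best split is after W₃, i.e. k = 3.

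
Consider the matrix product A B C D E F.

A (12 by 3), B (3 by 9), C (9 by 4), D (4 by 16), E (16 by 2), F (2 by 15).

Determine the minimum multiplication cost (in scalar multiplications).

Adjacent pairs: AB = 12·3·9 = 324; BC = 3·9·4 = 108; CD = 9·4·16 = 576; DE = 4·16·2 = 128; EF = 16·2·15 = 480.
Length 3: A..C: k=1: 0+108+12·3·4=252; k=2: 324+0+12·9·4=756 → min 252 | B..D: k=2: 0+576+3·9·16=1008; k=3: 108+0+3·4·16=300 → min 300 | C..E: k=3: 0+128+9·4·2=200; k=4: 576+0+9·16·2=864 → min 200 | D..F: k=4: 0+480+4·16·15=1440; k=5: 128+0+4·2·15=248 → min 248.
Length 4: A..D: k=1: 0+300+12·3·16=876; k=2: 324+576+12·9·16=2628; k=3: 252+0+12·4·16=1020 → min 876 | B..E: k=2: 0+200+3·9·2=254; k=3: 108+128+3·4·2=260; k=4: 300+0+3·16·2=396 → min 254 | C..F: k=3: 0+248+9·4·15=788; k=4: 576+480+9·16·15=3216; k=5: 200+0+9·2·15=470 → min 470.
Length 5: A..E: k=1: 0+254+12·3·2=326; k=2: 324+200+12·9·2=740; k=3: 252+128+12·4·2=476; k=4: 876+0+12·16·2=1260 → min 326 | B..F: k=2: 0+470+3·9·15=875; k=3: 108+248+3·4·15=536; k=4: 300+480+3·16·15=1500; k=5: 254+0+3·2·15=344 → min 344.
Length 6: A..F: k=1: 0+344+12·3·15=884; k=2: 324+470+12·9·15=2414; k=3: 252+248+12·4·15=1220; k=4: 876+480+12·16·15=4236; k=5: 326+0+12·2·15=686 → min 686.
Optimal order: ((A (B (C (D E)))) F) with cost 686.

686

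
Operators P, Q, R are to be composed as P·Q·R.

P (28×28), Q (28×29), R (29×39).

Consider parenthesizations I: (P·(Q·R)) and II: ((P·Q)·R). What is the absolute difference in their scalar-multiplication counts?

7840

Order I = (P·(Q·R)): (Q·R): 28×29 by 29×39 → 28×39, cost 28·29·39 = 31668; (P·(Q·R)): 28×28 by 28×39 → 28×39, cost 28·28·39 = 30576; cumulative 62244. Total 62244.
Order II = ((P·Q)·R): (P·Q): 28×28 by 28×29 → 28×29, cost 28·28·29 = 22736; ((P·Q)·R): 28×29 by 29×39 → 28×39, cost 28·29·39 = 31668; cumulative 54404. Total 54404.
Difference: |62244 − 54404| = 7840.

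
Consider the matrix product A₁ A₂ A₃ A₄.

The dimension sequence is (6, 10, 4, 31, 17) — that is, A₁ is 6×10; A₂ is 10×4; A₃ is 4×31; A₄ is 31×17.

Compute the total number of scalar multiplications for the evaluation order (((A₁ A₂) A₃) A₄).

(A₁ A₂): 6×10 by 10×4 → 6×4, cost 6·10·4 = 240
((A₁ A₂) A₃): 6×4 by 4×31 → 6×31, cost 6·4·31 = 744; cumulative 984
(((A₁ A₂) A₃) A₄): 6×31 by 31×17 → 6×17, cost 6·31·17 = 3162; cumulative 4146
Total: 4146 scalar multiplications.

4146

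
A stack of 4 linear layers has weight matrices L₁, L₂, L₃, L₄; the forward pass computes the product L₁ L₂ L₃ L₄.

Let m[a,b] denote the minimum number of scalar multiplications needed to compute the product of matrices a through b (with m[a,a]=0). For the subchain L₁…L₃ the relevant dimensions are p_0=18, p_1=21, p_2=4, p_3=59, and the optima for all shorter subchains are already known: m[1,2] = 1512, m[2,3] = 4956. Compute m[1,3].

5760

m[1,3] = min over k∈[1,2] of m[1,k]+m[k+1,3]+p_{0}·p_k·p_{3}.
k=1: 0 + 4956 + 18·21·59 = 27258; k=2: 1512 + 0 + 18·4·59 = 5760.
Minimum: 5760 at k=2.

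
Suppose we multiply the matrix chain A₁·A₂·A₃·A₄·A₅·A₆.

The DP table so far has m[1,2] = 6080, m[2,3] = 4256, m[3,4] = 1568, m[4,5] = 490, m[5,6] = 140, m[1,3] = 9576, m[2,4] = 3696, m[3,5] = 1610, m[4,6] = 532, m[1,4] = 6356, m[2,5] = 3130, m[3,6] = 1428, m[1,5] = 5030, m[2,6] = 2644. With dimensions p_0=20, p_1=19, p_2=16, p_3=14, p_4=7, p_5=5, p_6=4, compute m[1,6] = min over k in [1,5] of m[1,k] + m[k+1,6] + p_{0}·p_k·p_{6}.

m[1,6] = min over k∈[1,5] of m[1,k]+m[k+1,6]+p_{0}·p_k·p_{6}.
k=1: 0 + 2644 + 20·19·4 = 4164; k=2: 6080 + 1428 + 20·16·4 = 8788; k=3: 9576 + 532 + 20·14·4 = 11228; k=4: 6356 + 140 + 20·7·4 = 7056; k=5: 5030 + 0 + 20·5·4 = 5430.
Minimum: 4164 at k=1.

4164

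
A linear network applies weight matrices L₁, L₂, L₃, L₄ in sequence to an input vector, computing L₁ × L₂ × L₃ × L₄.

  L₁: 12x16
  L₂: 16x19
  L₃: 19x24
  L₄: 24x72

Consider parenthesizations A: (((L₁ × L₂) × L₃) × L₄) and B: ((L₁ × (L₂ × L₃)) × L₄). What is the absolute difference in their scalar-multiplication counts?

2784

Order A = (((L₁ × L₂) × L₃) × L₄): (L₁ × L₂): 12×16 by 16×19 → 12×19, cost 12·16·19 = 3648; ((L₁ × L₂) × L₃): 12×19 by 19×24 → 12×24, cost 12·19·24 = 5472; cumulative 9120; (((L₁ × L₂) × L₃) × L₄): 12×24 by 24×72 → 12×72, cost 12·24·72 = 20736; cumulative 29856. Total 29856.
Order B = ((L₁ × (L₂ × L₃)) × L₄): (L₂ × L₃): 16×19 by 19×24 → 16×24, cost 16·19·24 = 7296; (L₁ × (L₂ × L₃)): 12×16 by 16×24 → 12×24, cost 12·16·24 = 4608; cumulative 11904; ((L₁ × (L₂ × L₃)) × L₄): 12×24 by 24×72 → 12×72, cost 12·24·72 = 20736; cumulative 32640. Total 32640.
Difference: |29856 − 32640| = 2784.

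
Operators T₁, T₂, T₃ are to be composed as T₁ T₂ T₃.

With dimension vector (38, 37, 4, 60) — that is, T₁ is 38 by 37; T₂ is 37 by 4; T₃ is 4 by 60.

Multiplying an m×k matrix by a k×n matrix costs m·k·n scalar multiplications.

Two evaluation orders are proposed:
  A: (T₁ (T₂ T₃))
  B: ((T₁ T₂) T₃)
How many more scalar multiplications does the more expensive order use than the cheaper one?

Order A = (T₁ (T₂ T₃)): (T₂ T₃): 37×4 by 4×60 → 37×60, cost 37·4·60 = 8880; (T₁ (T₂ T₃)): 38×37 by 37×60 → 38×60, cost 38·37·60 = 84360; cumulative 93240. Total 93240.
Order B = ((T₁ T₂) T₃): (T₁ T₂): 38×37 by 37×4 → 38×4, cost 38·37·4 = 5624; ((T₁ T₂) T₃): 38×4 by 4×60 → 38×60, cost 38·4·60 = 9120; cumulative 14744. Total 14744.
Difference: |93240 − 14744| = 78496.

78496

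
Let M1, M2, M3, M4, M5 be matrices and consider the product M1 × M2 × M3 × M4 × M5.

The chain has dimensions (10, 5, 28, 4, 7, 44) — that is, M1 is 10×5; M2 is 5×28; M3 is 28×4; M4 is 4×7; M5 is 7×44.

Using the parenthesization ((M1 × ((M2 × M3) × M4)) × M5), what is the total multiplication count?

4130

(M2 × M3): 5×28 by 28×4 → 5×4, cost 5·28·4 = 560
((M2 × M3) × M4): 5×4 by 4×7 → 5×7, cost 5·4·7 = 140; cumulative 700
(M1 × ((M2 × M3) × M4)): 10×5 by 5×7 → 10×7, cost 10·5·7 = 350; cumulative 1050
((M1 × ((M2 × M3) × M4)) × M5): 10×7 by 7×44 → 10×44, cost 10·7·44 = 3080; cumulative 4130
Total: 4130 scalar multiplications.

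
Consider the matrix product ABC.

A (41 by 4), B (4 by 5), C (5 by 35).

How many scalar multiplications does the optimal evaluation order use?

Order (A(BC)): (BC): 4×5 by 5×35 → 4×35, cost 4·5·35 = 700; (A(BC)): 41×4 by 4×35 → 41×35, cost 41·4·35 = 5740; cumulative 6440. Total 6440.
Order ((AB)C): (AB): 41×4 by 4×5 → 41×5, cost 41·4·5 = 820; ((AB)C): 41×5 by 5×35 → 41×35, cost 41·5·35 = 7175; cumulative 7995. Total 7995.
Minimum: 6440.

6440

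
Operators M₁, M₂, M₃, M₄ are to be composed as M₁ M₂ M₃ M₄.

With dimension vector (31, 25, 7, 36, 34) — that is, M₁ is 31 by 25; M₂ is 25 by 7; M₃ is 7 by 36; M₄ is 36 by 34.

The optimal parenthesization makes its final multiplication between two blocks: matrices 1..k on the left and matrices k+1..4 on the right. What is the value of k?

Adjacent pairs: M₁M₂ = 31·25·7 = 5425; M₂M₃ = 25·7·36 = 6300; M₃M₄ = 7·36·34 = 8568.
Length 3: M₁..M₃: k=1: 0+6300+31·25·36=34200; k=2: 5425+0+31·7·36=13237 → min 13237 | M₂..M₄: k=2: 0+8568+25·7·34=14518; k=3: 6300+0+25·36·34=36900 → min 14518.
Top-level splits: k=1: (M₁..M₁)·(M₂..M₄) → 0+14518+31·25·34 = 40868; k=2: (M₁..M₂)·(M₃..M₄) → 5425+8568+31·7·34 = 21371; k=3: (M₁..M₃)·(M₄..M₄) → 13237+0+31·36·34 = 51181.
Best split is after M₂, i.e. k = 2.

2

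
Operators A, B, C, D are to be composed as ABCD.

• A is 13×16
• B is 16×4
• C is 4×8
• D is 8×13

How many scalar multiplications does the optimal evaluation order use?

1924

Adjacent pairs: AB = 13·16·4 = 832; BC = 16·4·8 = 512; CD = 4·8·13 = 416.
Length 3: A..C: k=1: 0+512+13·16·8=2176; k=2: 832+0+13·4·8=1248 → min 1248 | B..D: k=2: 0+416+16·4·13=1248; k=3: 512+0+16·8·13=2176 → min 1248.
Length 4: A..D: k=1: 0+1248+13·16·13=3952; k=2: 832+416+13·4·13=1924; k=3: 1248+0+13·8·13=2600 → min 1924.
Optimal order: ((AB)(CD)) with cost 1924.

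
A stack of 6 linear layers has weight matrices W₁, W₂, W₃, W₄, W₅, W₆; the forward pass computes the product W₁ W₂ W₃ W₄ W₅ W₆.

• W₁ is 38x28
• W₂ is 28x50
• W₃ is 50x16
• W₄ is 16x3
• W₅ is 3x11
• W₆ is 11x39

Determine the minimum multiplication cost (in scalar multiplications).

15525

Adjacent pairs: W₁W₂ = 38·28·50 = 53200; W₂W₃ = 28·50·16 = 22400; W₃W₄ = 50·16·3 = 2400; W₄W₅ = 16·3·11 = 528; W₅W₆ = 3·11·39 = 1287.
Length 3: W₁..W₃: k=1: 0+22400+38·28·16=39424; k=2: 53200+0+38·50·16=83600 → min 39424 | W₂..W₄: k=2: 0+2400+28·50·3=6600; k=3: 22400+0+28·16·3=23744 → min 6600 | W₃..W₅: k=3: 0+528+50·16·11=9328; k=4: 2400+0+50·3·11=4050 → min 4050 | W₄..W₆: k=4: 0+1287+16·3·39=3159; k=5: 528+0+16·11·39=7392 → min 3159.
Length 4: W₁..W₄: k=1: 0+6600+38·28·3=9792; k=2: 53200+2400+38·50·3=61300; k=3: 39424+0+38·16·3=41248 → min 9792 | W₂..W₅: k=2: 0+4050+28·50·11=19450; k=3: 22400+528+28·16·11=27856; k=4: 6600+0+28·3·11=7524 → min 7524 | W₃..W₆: k=3: 0+3159+50·16·39=34359; k=4: 2400+1287+50·3·39=9537; k=5: 4050+0+50·11·39=25500 → min 9537.
Length 5: W₁..W₅: k=1: 0+7524+38·28·11=19228; k=2: 53200+4050+38·50·11=78150; k=3: 39424+528+38·16·11=46640; k=4: 9792+0+38·3·11=11046 → min 11046 | W₂..W₆: k=2: 0+9537+28·50·39=64137; k=3: 22400+3159+28·16·39=43031; k=4: 6600+1287+28·3·39=11163; k=5: 7524+0+28·11·39=19536 → min 11163.
Length 6: W₁..W₆: k=1: 0+11163+38·28·39=52659; k=2: 53200+9537+38·50·39=136837; k=3: 39424+3159+38·16·39=66295; k=4: 9792+1287+38·3·39=15525; k=5: 11046+0+38·11·39=27348 → min 15525.
Optimal order: ((W₁ (W₂ (W₃ W₄))) (W₅ W₆)) with cost 15525.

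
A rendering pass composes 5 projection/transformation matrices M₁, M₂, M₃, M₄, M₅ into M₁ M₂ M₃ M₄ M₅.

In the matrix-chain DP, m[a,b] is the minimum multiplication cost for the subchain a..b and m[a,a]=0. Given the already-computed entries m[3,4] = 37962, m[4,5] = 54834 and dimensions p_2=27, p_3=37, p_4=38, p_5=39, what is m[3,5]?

77976

m[3,5] = min over k∈[3,4] of m[3,k]+m[k+1,5]+p_{2}·p_k·p_{5}.
k=3: 0 + 54834 + 27·37·39 = 93795; k=4: 37962 + 0 + 27·38·39 = 77976.
Minimum: 77976 at k=4.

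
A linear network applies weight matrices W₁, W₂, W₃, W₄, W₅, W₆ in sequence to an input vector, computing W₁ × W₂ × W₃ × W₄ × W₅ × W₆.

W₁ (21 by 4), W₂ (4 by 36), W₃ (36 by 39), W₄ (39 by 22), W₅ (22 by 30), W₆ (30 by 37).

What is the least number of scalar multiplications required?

Adjacent pairs: W₁W₂ = 21·4·36 = 3024; W₂W₃ = 4·36·39 = 5616; W₃W₄ = 36·39·22 = 30888; W₄W₅ = 39·22·30 = 25740; W₅W₆ = 22·30·37 = 24420.
Length 3: W₁..W₃: k=1: 0+5616+21·4·39=8892; k=2: 3024+0+21·36·39=32508 → min 8892 | W₂..W₄: k=2: 0+30888+4·36·22=34056; k=3: 5616+0+4·39·22=9048 → min 9048 | W₃..W₅: k=3: 0+25740+36·39·30=67860; k=4: 30888+0+36·22·30=54648 → min 54648 | W₄..W₆: k=4: 0+24420+39·22·37=56166; k=5: 25740+0+39·30·37=69030 → min 56166.
Length 4: W₁..W₄: k=1: 0+9048+21·4·22=10896; k=2: 3024+30888+21·36·22=50544; k=3: 8892+0+21·39·22=26910 → min 10896 | W₂..W₅: k=2: 0+54648+4·36·30=58968; k=3: 5616+25740+4·39·30=36036; k=4: 9048+0+4·22·30=11688 → min 11688 | W₃..W₆: k=3: 0+56166+36·39·37=108114; k=4: 30888+24420+36·22·37=84612; k=5: 54648+0+36·30·37=94608 → min 84612.
Length 5: W₁..W₅: k=1: 0+11688+21·4·30=14208; k=2: 3024+54648+21·36·30=80352; k=3: 8892+25740+21·39·30=59202; k=4: 10896+0+21·22·30=24756 → min 14208 | W₂..W₆: k=2: 0+84612+4·36·37=89940; k=3: 5616+56166+4·39·37=67554; k=4: 9048+24420+4·22·37=36724; k=5: 11688+0+4·30·37=16128 → min 16128.
Length 6: W₁..W₆: k=1: 0+16128+21·4·37=19236; k=2: 3024+84612+21·36·37=115608; k=3: 8892+56166+21·39·37=95361; k=4: 10896+24420+21·22·37=52410; k=5: 14208+0+21·30·37=37518 → min 19236.
Optimal order: (W₁ × ((((W₂ × W₃) × W₄) × W₅) × W₆)) with cost 19236.

19236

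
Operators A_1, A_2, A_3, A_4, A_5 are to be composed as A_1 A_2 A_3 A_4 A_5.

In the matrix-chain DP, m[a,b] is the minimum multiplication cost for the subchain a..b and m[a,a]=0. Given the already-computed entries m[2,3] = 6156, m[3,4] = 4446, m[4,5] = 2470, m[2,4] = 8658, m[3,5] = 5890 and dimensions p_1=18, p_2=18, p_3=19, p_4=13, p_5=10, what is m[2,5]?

m[2,5] = min over k∈[2,4] of m[2,k]+m[k+1,5]+p_{1}·p_k·p_{5}.
k=2: 0 + 5890 + 18·18·10 = 9130; k=3: 6156 + 2470 + 18·19·10 = 12046; k=4: 8658 + 0 + 18·13·10 = 10998.
Minimum: 9130 at k=2.

9130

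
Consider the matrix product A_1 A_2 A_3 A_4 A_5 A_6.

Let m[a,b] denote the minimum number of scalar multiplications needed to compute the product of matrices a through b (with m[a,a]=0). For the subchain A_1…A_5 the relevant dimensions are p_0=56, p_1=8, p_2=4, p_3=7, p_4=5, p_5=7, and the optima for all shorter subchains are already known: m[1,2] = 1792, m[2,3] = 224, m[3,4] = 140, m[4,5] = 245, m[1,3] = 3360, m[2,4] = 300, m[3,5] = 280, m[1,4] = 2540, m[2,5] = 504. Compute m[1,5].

m[1,5] = min over k∈[1,4] of m[1,k]+m[k+1,5]+p_{0}·p_k·p_{5}.
k=1: 0 + 504 + 56·8·7 = 3640; k=2: 1792 + 280 + 56·4·7 = 3640; k=3: 3360 + 245 + 56·7·7 = 6349; k=4: 2540 + 0 + 56·5·7 = 4500.
Minimum: 3640 at k=1.

3640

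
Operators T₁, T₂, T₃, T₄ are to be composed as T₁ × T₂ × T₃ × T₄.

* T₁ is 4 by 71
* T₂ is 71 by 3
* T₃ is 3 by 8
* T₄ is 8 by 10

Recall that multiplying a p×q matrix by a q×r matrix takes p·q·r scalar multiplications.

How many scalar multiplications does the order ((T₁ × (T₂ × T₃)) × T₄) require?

4296

(T₂ × T₃): 71×3 by 3×8 → 71×8, cost 71·3·8 = 1704
(T₁ × (T₂ × T₃)): 4×71 by 71×8 → 4×8, cost 4·71·8 = 2272; cumulative 3976
((T₁ × (T₂ × T₃)) × T₄): 4×8 by 8×10 → 4×10, cost 4·8·10 = 320; cumulative 4296
Total: 4296 scalar multiplications.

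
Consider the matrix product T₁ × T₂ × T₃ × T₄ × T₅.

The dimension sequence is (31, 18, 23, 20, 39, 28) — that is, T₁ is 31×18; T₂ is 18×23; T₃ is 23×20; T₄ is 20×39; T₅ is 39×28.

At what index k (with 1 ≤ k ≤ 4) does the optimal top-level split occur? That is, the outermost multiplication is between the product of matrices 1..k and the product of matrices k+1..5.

1

Adjacent pairs: T₁T₂ = 31·18·23 = 12834; T₂T₃ = 18·23·20 = 8280; T₃T₄ = 23·20·39 = 17940; T₄T₅ = 20·39·28 = 21840.
Length 3: T₁..T₃: k=1: 0+8280+31·18·20=19440; k=2: 12834+0+31·23·20=27094 → min 19440 | T₂..T₄: k=2: 0+17940+18·23·39=34086; k=3: 8280+0+18·20·39=22320 → min 22320 | T₃..T₅: k=3: 0+21840+23·20·28=34720; k=4: 17940+0+23·39·28=43056 → min 34720.
Length 4: T₁..T₄: k=1: 0+22320+31·18·39=44082; k=2: 12834+17940+31·23·39=58581; k=3: 19440+0+31·20·39=43620 → min 43620 | T₂..T₅: k=2: 0+34720+18·23·28=46312; k=3: 8280+21840+18·20·28=40200; k=4: 22320+0+18·39·28=41976 → min 40200.
Top-level splits: k=1: (T₁..T₁)·(T₂..T₅) → 0+40200+31·18·28 = 55824; k=2: (T₁..T₂)·(T₃..T₅) → 12834+34720+31·23·28 = 67518; k=3: (T₁..T₃)·(T₄..T₅) → 19440+21840+31·20·28 = 58640; k=4: (T₁..T₄)·(T₅..T₅) → 43620+0+31·39·28 = 77472.
Best split is after T₁, i.e. k = 1.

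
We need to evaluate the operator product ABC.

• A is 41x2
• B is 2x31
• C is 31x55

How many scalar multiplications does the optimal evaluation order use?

7920

Order (A(BC)): (BC): 2×31 by 31×55 → 2×55, cost 2·31·55 = 3410; (A(BC)): 41×2 by 2×55 → 41×55, cost 41·2·55 = 4510; cumulative 7920. Total 7920.
Order ((AB)C): (AB): 41×2 by 2×31 → 41×31, cost 41·2·31 = 2542; ((AB)C): 41×31 by 31×55 → 41×55, cost 41·31·55 = 69905; cumulative 72447. Total 72447.
Minimum: 7920.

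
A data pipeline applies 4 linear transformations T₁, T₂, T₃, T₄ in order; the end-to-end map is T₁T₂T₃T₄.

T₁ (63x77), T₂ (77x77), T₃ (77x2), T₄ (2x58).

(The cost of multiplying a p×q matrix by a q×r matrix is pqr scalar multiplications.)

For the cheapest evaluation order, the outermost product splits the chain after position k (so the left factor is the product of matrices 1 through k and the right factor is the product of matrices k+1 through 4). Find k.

3

Adjacent pairs: T₁T₂ = 63·77·77 = 373527; T₂T₃ = 77·77·2 = 11858; T₃T₄ = 77·2·58 = 8932.
Length 3: T₁..T₃: k=1: 0+11858+63·77·2=21560; k=2: 373527+0+63·77·2=383229 → min 21560 | T₂..T₄: k=2: 0+8932+77·77·58=352814; k=3: 11858+0+77·2·58=20790 → min 20790.
Top-level splits: k=1: (T₁..T₁)·(T₂..T₄) → 0+20790+63·77·58 = 302148; k=2: (T₁..T₂)·(T₃..T₄) → 373527+8932+63·77·58 = 663817; k=3: (T₁..T₃)·(T₄..T₄) → 21560+0+63·2·58 = 28868.
Best split is after T₃, i.e. k = 3.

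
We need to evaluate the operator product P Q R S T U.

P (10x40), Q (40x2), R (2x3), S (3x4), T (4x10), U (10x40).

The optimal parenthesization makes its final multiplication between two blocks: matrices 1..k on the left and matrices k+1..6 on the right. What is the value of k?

2

Adjacent pairs: PQ = 10·40·2 = 800; QR = 40·2·3 = 240; RS = 2·3·4 = 24; ST = 3·4·10 = 120; TU = 4·10·40 = 1600.
Length 3: P..R: k=1: 0+240+10·40·3=1440; k=2: 800+0+10·2·3=860 → min 860 | Q..S: k=2: 0+24+40·2·4=344; k=3: 240+0+40·3·4=720 → min 344 | R..T: k=3: 0+120+2·3·10=180; k=4: 24+0+2·4·10=104 → min 104 | S..U: k=4: 0+1600+3·4·40=2080; k=5: 120+0+3·10·40=1320 → min 1320.
Length 4: P..S: k=1: 0+344+10·40·4=1944; k=2: 800+24+10·2·4=904; k=3: 860+0+10·3·4=980 → min 904 | Q..T: k=2: 0+104+40·2·10=904; k=3: 240+120+40·3·10=1560; k=4: 344+0+40·4·10=1944 → min 904 | R..U: k=3: 0+1320+2·3·40=1560; k=4: 24+1600+2·4·40=1944; k=5: 104+0+2·10·40=904 → min 904.
Length 5: P..T: k=1: 0+904+10·40·10=4904; k=2: 800+104+10·2·10=1104; k=3: 860+120+10·3·10=1280; k=4: 904+0+10·4·10=1304 → min 1104 | Q..U: k=2: 0+904+40·2·40=4104; k=3: 240+1320+40·3·40=6360; k=4: 344+1600+40·4·40=8344; k=5: 904+0+40·10·40=16904 → min 4104.
Top-level splits: k=1: (P..P)·(Q..U) → 0+4104+10·40·40 = 20104; k=2: (P..Q)·(R..U) → 800+904+10·2·40 = 2504; k=3: (P..R)·(S..U) → 860+1320+10·3·40 = 3380; k=4: (P..S)·(T..U) → 904+1600+10·4·40 = 4104; k=5: (P..T)·(U..U) → 1104+0+10·10·40 = 5104.
Best split is after Q, i.e. k = 2.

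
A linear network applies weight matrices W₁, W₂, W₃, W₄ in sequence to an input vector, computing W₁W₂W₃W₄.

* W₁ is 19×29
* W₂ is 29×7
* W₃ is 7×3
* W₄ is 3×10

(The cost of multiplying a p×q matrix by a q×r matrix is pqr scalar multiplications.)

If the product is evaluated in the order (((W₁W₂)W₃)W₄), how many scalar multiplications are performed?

(W₁W₂): 19×29 by 29×7 → 19×7, cost 19·29·7 = 3857
((W₁W₂)W₃): 19×7 by 7×3 → 19×3, cost 19·7·3 = 399; cumulative 4256
(((W₁W₂)W₃)W₄): 19×3 by 3×10 → 19×10, cost 19·3·10 = 570; cumulative 4826
Total: 4826 scalar multiplications.

4826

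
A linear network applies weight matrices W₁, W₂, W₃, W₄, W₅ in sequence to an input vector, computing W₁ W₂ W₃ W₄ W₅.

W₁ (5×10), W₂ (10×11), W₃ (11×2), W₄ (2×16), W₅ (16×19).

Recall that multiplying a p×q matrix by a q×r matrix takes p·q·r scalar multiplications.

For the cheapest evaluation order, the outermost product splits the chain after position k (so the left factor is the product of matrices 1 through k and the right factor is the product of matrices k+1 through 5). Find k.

3

Adjacent pairs: W₁W₂ = 5·10·11 = 550; W₂W₃ = 10·11·2 = 220; W₃W₄ = 11·2·16 = 352; W₄W₅ = 2·16·19 = 608.
Length 3: W₁..W₃: k=1: 0+220+5·10·2=320; k=2: 550+0+5·11·2=660 → min 320 | W₂..W₄: k=2: 0+352+10·11·16=2112; k=3: 220+0+10·2·16=540 → min 540 | W₃..W₅: k=3: 0+608+11·2·19=1026; k=4: 352+0+11·16·19=3696 → min 1026.
Length 4: W₁..W₄: k=1: 0+540+5·10·16=1340; k=2: 550+352+5·11·16=1782; k=3: 320+0+5·2·16=480 → min 480 | W₂..W₅: k=2: 0+1026+10·11·19=3116; k=3: 220+608+10·2·19=1208; k=4: 540+0+10·16·19=3580 → min 1208.
Top-level splits: k=1: (W₁..W₁)·(W₂..W₅) → 0+1208+5·10·19 = 2158; k=2: (W₁..W₂)·(W₃..W₅) → 550+1026+5·11·19 = 2621; k=3: (W₁..W₃)·(W₄..W₅) → 320+608+5·2·19 = 1118; k=4: (W₁..W₄)·(W₅..W₅) → 480+0+5·16·19 = 2000.
Best split is after W₃, i.e. k = 3.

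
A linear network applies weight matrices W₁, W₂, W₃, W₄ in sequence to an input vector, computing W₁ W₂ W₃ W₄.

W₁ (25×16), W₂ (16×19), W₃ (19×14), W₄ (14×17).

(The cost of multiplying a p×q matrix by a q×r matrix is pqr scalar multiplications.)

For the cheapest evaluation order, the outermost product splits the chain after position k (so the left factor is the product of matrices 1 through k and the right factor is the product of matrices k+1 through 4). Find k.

1

Adjacent pairs: W₁W₂ = 25·16·19 = 7600; W₂W₃ = 16·19·14 = 4256; W₃W₄ = 19·14·17 = 4522.
Length 3: W₁..W₃: k=1: 0+4256+25·16·14=9856; k=2: 7600+0+25·19·14=14250 → min 9856 | W₂..W₄: k=2: 0+4522+16·19·17=9690; k=3: 4256+0+16·14·17=8064 → min 8064.
Top-level splits: k=1: (W₁..W₁)·(W₂..W₄) → 0+8064+25·16·17 = 14864; k=2: (W₁..W₂)·(W₃..W₄) → 7600+4522+25·19·17 = 20197; k=3: (W₁..W₃)·(W₄..W₄) → 9856+0+25·14·17 = 15806.
Best split is after W₁, i.e. k = 1.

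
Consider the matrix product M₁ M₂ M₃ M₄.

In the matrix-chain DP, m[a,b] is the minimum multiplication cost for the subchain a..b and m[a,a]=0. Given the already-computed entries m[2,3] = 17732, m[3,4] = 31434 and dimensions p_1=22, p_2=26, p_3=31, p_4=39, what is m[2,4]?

m[2,4] = min over k∈[2,3] of m[2,k]+m[k+1,4]+p_{1}·p_k·p_{4}.
k=2: 0 + 31434 + 22·26·39 = 53742; k=3: 17732 + 0 + 22·31·39 = 44330.
Minimum: 44330 at k=3.

44330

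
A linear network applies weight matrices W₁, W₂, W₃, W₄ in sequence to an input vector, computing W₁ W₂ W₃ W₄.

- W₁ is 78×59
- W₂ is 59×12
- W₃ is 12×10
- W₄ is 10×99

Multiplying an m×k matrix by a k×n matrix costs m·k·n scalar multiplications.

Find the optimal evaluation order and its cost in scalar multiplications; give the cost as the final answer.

Adjacent pairs: W₁W₂ = 78·59·12 = 55224; W₂W₃ = 59·12·10 = 7080; W₃W₄ = 12·10·99 = 11880.
Length 3: W₁..W₃: k=1: 0+7080+78·59·10=53100; k=2: 55224+0+78·12·10=64584 → min 53100 | W₂..W₄: k=2: 0+11880+59·12·99=81972; k=3: 7080+0+59·10·99=65490 → min 65490.
Length 4: W₁..W₄: k=1: 0+65490+78·59·99=521088; k=2: 55224+11880+78·12·99=159768; k=3: 53100+0+78·10·99=130320 → min 130320.
Optimal parenthesization: ((W₁ (W₂ W₃)) W₄) with cost 130320.

130320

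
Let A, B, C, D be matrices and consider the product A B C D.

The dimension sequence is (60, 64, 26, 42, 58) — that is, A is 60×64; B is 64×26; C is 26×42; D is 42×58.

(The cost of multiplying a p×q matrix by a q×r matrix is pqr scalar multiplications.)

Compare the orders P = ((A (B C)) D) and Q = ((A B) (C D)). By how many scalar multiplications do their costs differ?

123672

Order P = ((A (B C)) D): (B C): 64×26 by 26×42 → 64×42, cost 64·26·42 = 69888; (A (B C)): 60×64 by 64×42 → 60×42, cost 60·64·42 = 161280; cumulative 231168; ((A (B C)) D): 60×42 by 42×58 → 60×58, cost 60·42·58 = 146160; cumulative 377328. Total 377328.
Order Q = ((A B) (C D)): (A B): 60×64 by 64×26 → 60×26, cost 60·64·26 = 99840; (C D): 26×42 by 42×58 → 26×58, cost 26·42·58 = 63336; ((A B) (C D)): 60×26 by 26×58 → 60×58, cost 60·26·58 = 90480; cumulative 253656. Total 253656.
Difference: |377328 − 253656| = 123672.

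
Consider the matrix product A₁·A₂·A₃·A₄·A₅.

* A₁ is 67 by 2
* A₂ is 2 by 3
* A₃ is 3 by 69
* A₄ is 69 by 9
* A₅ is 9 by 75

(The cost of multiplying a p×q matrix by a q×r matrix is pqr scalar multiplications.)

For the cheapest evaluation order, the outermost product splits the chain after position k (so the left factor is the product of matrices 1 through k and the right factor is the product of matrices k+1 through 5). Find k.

1

Adjacent pairs: A₁A₂ = 67·2·3 = 402; A₂A₃ = 2·3·69 = 414; A₃A₄ = 3·69·9 = 1863; A₄A₅ = 69·9·75 = 46575.
Length 3: A₁..A₃: k=1: 0+414+67·2·69=9660; k=2: 402+0+67·3·69=14271 → min 9660 | A₂..A₄: k=2: 0+1863+2·3·9=1917; k=3: 414+0+2·69·9=1656 → min 1656 | A₃..A₅: k=3: 0+46575+3·69·75=62100; k=4: 1863+0+3·9·75=3888 → min 3888.
Length 4: A₁..A₄: k=1: 0+1656+67·2·9=2862; k=2: 402+1863+67·3·9=4074; k=3: 9660+0+67·69·9=51267 → min 2862 | A₂..A₅: k=2: 0+3888+2·3·75=4338; k=3: 414+46575+2·69·75=57339; k=4: 1656+0+2·9·75=3006 → min 3006.
Top-level splits: k=1: (A₁..A₁)·(A₂..A₅) → 0+3006+67·2·75 = 13056; k=2: (A₁..A₂)·(A₃..A₅) → 402+3888+67·3·75 = 19365; k=3: (A₁..A₃)·(A₄..A₅) → 9660+46575+67·69·75 = 402960; k=4: (A₁..A₄)·(A₅..A₅) → 2862+0+67·9·75 = 48087.
Best split is after A₁, i.e. k = 1.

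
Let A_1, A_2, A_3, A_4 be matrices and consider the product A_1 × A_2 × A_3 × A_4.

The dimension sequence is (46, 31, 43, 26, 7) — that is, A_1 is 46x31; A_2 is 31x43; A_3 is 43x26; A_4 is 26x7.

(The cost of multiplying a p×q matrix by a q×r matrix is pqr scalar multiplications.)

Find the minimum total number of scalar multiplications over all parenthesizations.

27139

Adjacent pairs: A_1A_2 = 46·31·43 = 61318; A_2A_3 = 31·43·26 = 34658; A_3A_4 = 43·26·7 = 7826.
Length 3: A_1..A_3: k=1: 0+34658+46·31·26=71734; k=2: 61318+0+46·43·26=112746 → min 71734 | A_2..A_4: k=2: 0+7826+31·43·7=17157; k=3: 34658+0+31·26·7=40300 → min 17157.
Length 4: A_1..A_4: k=1: 0+17157+46·31·7=27139; k=2: 61318+7826+46·43·7=82990; k=3: 71734+0+46·26·7=80106 → min 27139.
Optimal order: (A_1 × (A_2 × (A_3 × A_4))) with cost 27139.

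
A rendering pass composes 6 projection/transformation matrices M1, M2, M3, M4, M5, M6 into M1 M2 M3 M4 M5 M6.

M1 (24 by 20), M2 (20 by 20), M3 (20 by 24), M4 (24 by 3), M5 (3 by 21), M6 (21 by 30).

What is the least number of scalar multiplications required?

8130

Adjacent pairs: M1M2 = 24·20·20 = 9600; M2M3 = 20·20·24 = 9600; M3M4 = 20·24·3 = 1440; M4M5 = 24·3·21 = 1512; M5M6 = 3·21·30 = 1890.
Length 3: M1..M3: k=1: 0+9600+24·20·24=21120; k=2: 9600+0+24·20·24=21120 → min 21120 | M2..M4: k=2: 0+1440+20·20·3=2640; k=3: 9600+0+20·24·3=11040 → min 2640 | M3..M5: k=3: 0+1512+20·24·21=11592; k=4: 1440+0+20·3·21=2700 → min 2700 | M4..M6: k=4: 0+1890+24·3·30=4050; k=5: 1512+0+24·21·30=16632 → min 4050.
Length 4: M1..M4: k=1: 0+2640+24·20·3=4080; k=2: 9600+1440+24·20·3=12480; k=3: 21120+0+24·24·3=22848 → min 4080 | M2..M5: k=2: 0+2700+20·20·21=11100; k=3: 9600+1512+20·24·21=21192; k=4: 2640+0+20·3·21=3900 → min 3900 | M3..M6: k=3: 0+4050+20·24·30=18450; k=4: 1440+1890+20·3·30=5130; k=5: 2700+0+20·21·30=15300 → min 5130.
Length 5: M1..M5: k=1: 0+3900+24·20·21=13980; k=2: 9600+2700+24·20·21=22380; k=3: 21120+1512+24·24·21=34728; k=4: 4080+0+24·3·21=5592 → min 5592 | M2..M6: k=2: 0+5130+20·20·30=17130; k=3: 9600+4050+20·24·30=28050; k=4: 2640+1890+20·3·30=6330; k=5: 3900+0+20·21·30=16500 → min 6330.
Length 6: M1..M6: k=1: 0+6330+24·20·30=20730; k=2: 9600+5130+24·20·30=29130; k=3: 21120+4050+24·24·30=42450; k=4: 4080+1890+24·3·30=8130; k=5: 5592+0+24·21·30=20712 → min 8130.
Optimal order: ((M1 (M2 (M3 M4))) (M5 M6)) with cost 8130.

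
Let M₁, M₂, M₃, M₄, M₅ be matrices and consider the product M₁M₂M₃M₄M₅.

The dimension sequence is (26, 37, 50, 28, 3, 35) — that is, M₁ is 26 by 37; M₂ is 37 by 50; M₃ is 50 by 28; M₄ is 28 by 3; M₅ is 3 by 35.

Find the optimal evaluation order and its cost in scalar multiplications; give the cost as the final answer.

15366

Adjacent pairs: M₁M₂ = 26·37·50 = 48100; M₂M₃ = 37·50·28 = 51800; M₃M₄ = 50·28·3 = 4200; M₄M₅ = 28·3·35 = 2940.
Length 3: M₁..M₃: k=1: 0+51800+26·37·28=78736; k=2: 48100+0+26·50·28=84500 → min 78736 | M₂..M₄: k=2: 0+4200+37·50·3=9750; k=3: 51800+0+37·28·3=54908 → min 9750 | M₃..M₅: k=3: 0+2940+50·28·35=51940; k=4: 4200+0+50·3·35=9450 → min 9450.
Length 4: M₁..M₄: k=1: 0+9750+26·37·3=12636; k=2: 48100+4200+26·50·3=56200; k=3: 78736+0+26·28·3=80920 → min 12636 | M₂..M₅: k=2: 0+9450+37·50·35=74200; k=3: 51800+2940+37·28·35=91000; k=4: 9750+0+37·3·35=13635 → min 13635.
Length 5: M₁..M₅: k=1: 0+13635+26·37·35=47305; k=2: 48100+9450+26·50·35=103050; k=3: 78736+2940+26·28·35=107156; k=4: 12636+0+26·3·35=15366 → min 15366.
Optimal parenthesization: ((M₁(M₂(M₃M₄)))M₅) with cost 15366.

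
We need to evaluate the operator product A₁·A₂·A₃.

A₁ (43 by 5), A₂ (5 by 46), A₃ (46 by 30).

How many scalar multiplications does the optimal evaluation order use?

Order (A₁·(A₂·A₃)): (A₂·A₃): 5×46 by 46×30 → 5×30, cost 5·46·30 = 6900; (A₁·(A₂·A₃)): 43×5 by 5×30 → 43×30, cost 43·5·30 = 6450; cumulative 13350. Total 13350.
Order ((A₁·A₂)·A₃): (A₁·A₂): 43×5 by 5×46 → 43×46, cost 43·5·46 = 9890; ((A₁·A₂)·A₃): 43×46 by 46×30 → 43×30, cost 43·46·30 = 59340; cumulative 69230. Total 69230.
Minimum: 13350.

13350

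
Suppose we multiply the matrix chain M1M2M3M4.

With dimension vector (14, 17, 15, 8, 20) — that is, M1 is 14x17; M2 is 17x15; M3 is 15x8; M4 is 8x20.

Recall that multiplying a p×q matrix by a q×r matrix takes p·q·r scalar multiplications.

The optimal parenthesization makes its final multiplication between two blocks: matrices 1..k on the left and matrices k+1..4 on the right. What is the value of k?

3

Adjacent pairs: M1M2 = 14·17·15 = 3570; M2M3 = 17·15·8 = 2040; M3M4 = 15·8·20 = 2400.
Length 3: M1..M3: k=1: 0+2040+14·17·8=3944; k=2: 3570+0+14·15·8=5250 → min 3944 | M2..M4: k=2: 0+2400+17·15·20=7500; k=3: 2040+0+17·8·20=4760 → min 4760.
Top-level splits: k=1: (M1..M1)·(M2..M4) → 0+4760+14·17·20 = 9520; k=2: (M1..M2)·(M3..M4) → 3570+2400+14·15·20 = 10170; k=3: (M1..M3)·(M4..M4) → 3944+0+14·8·20 = 6184.
Best split is after M3, i.e. k = 3.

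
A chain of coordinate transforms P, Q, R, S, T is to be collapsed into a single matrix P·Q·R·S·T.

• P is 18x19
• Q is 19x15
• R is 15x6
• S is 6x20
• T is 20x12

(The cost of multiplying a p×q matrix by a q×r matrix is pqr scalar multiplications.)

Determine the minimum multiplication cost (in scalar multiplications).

6498

Adjacent pairs: PQ = 18·19·15 = 5130; QR = 19·15·6 = 1710; RS = 15·6·20 = 1800; ST = 6·20·12 = 1440.
Length 3: P..R: k=1: 0+1710+18·19·6=3762; k=2: 5130+0+18·15·6=6750 → min 3762 | Q..S: k=2: 0+1800+19·15·20=7500; k=3: 1710+0+19·6·20=3990 → min 3990 | R..T: k=3: 0+1440+15·6·12=2520; k=4: 1800+0+15·20·12=5400 → min 2520.
Length 4: P..S: k=1: 0+3990+18·19·20=10830; k=2: 5130+1800+18·15·20=12330; k=3: 3762+0+18·6·20=5922 → min 5922 | Q..T: k=2: 0+2520+19·15·12=5940; k=3: 1710+1440+19·6·12=4518; k=4: 3990+0+19·20·12=8550 → min 4518.
Length 5: P..T: k=1: 0+4518+18·19·12=8622; k=2: 5130+2520+18·15·12=10890; k=3: 3762+1440+18·6·12=6498; k=4: 5922+0+18·20·12=10242 → min 6498.
Optimal order: ((P·(Q·R))·(S·T)) with cost 6498.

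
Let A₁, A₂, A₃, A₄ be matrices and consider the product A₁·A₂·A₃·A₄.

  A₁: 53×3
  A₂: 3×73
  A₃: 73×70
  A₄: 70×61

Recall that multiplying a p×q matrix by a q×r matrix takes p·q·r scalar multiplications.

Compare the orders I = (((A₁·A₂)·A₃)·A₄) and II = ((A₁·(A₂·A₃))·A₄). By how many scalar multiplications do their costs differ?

255977

Order I = (((A₁·A₂)·A₃)·A₄): (A₁·A₂): 53×3 by 3×73 → 53×73, cost 53·3·73 = 11607; ((A₁·A₂)·A₃): 53×73 by 73×70 → 53×70, cost 53·73·70 = 270830; cumulative 282437; (((A₁·A₂)·A₃)·A₄): 53×70 by 70×61 → 53×61, cost 53·70·61 = 226310; cumulative 508747. Total 508747.
Order II = ((A₁·(A₂·A₃))·A₄): (A₂·A₃): 3×73 by 73×70 → 3×70, cost 3·73·70 = 15330; (A₁·(A₂·A₃)): 53×3 by 3×70 → 53×70, cost 53·3·70 = 11130; cumulative 26460; ((A₁·(A₂·A₃))·A₄): 53×70 by 70×61 → 53×61, cost 53·70·61 = 226310; cumulative 252770. Total 252770.
Difference: |508747 − 252770| = 255977.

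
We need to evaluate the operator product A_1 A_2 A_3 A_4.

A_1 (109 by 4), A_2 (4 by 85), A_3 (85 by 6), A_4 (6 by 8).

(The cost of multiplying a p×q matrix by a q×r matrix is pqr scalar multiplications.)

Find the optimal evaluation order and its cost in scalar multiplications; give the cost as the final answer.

Adjacent pairs: A_1A_2 = 109·4·85 = 37060; A_2A_3 = 4·85·6 = 2040; A_3A_4 = 85·6·8 = 4080.
Length 3: A_1..A_3: k=1: 0+2040+109·4·6=4656; k=2: 37060+0+109·85·6=92650 → min 4656 | A_2..A_4: k=2: 0+4080+4·85·8=6800; k=3: 2040+0+4·6·8=2232 → min 2232.
Length 4: A_1..A_4: k=1: 0+2232+109·4·8=5720; k=2: 37060+4080+109·85·8=115260; k=3: 4656+0+109·6·8=9888 → min 5720.
Optimal parenthesization: (A_1 ((A_2 A_3) A_4)) with cost 5720.

5720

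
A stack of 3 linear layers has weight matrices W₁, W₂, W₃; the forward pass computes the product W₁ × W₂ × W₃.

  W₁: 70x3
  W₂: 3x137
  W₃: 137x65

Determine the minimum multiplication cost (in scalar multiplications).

40365

Order (W₁ × (W₂ × W₃)): (W₂ × W₃): 3×137 by 137×65 → 3×65, cost 3·137·65 = 26715; (W₁ × (W₂ × W₃)): 70×3 by 3×65 → 70×65, cost 70·3·65 = 13650; cumulative 40365. Total 40365.
Order ((W₁ × W₂) × W₃): (W₁ × W₂): 70×3 by 3×137 → 70×137, cost 70·3·137 = 28770; ((W₁ × W₂) × W₃): 70×137 by 137×65 → 70×65, cost 70·137·65 = 623350; cumulative 652120. Total 652120.
Minimum: 40365.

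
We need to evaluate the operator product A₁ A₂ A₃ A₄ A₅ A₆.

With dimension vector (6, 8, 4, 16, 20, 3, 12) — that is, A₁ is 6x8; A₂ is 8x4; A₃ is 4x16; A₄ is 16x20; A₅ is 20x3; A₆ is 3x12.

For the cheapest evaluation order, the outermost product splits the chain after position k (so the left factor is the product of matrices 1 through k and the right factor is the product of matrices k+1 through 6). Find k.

5

Adjacent pairs: A₁A₂ = 6·8·4 = 192; A₂A₃ = 8·4·16 = 512; A₃A₄ = 4·16·20 = 1280; A₄A₅ = 16·20·3 = 960; A₅A₆ = 20·3·12 = 720.
Length 3: A₁..A₃: k=1: 0+512+6·8·16=1280; k=2: 192+0+6·4·16=576 → min 576 | A₂..A₄: k=2: 0+1280+8·4·20=1920; k=3: 512+0+8·16·20=3072 → min 1920 | A₃..A₅: k=3: 0+960+4·16·3=1152; k=4: 1280+0+4·20·3=1520 → min 1152 | A₄..A₆: k=4: 0+720+16·20·12=4560; k=5: 960+0+16·3·12=1536 → min 1536.
Length 4: A₁..A₄: k=1: 0+1920+6·8·20=2880; k=2: 192+1280+6·4·20=1952; k=3: 576+0+6·16·20=2496 → min 1952 | A₂..A₅: k=2: 0+1152+8·4·3=1248; k=3: 512+960+8·16·3=1856; k=4: 1920+0+8·20·3=2400 → min 1248 | A₃..A₆: k=3: 0+1536+4·16·12=2304; k=4: 1280+720+4·20·12=2960; k=5: 1152+0+4·3·12=1296 → min 1296.
Length 5: A₁..A₅: k=1: 0+1248+6·8·3=1392; k=2: 192+1152+6·4·3=1416; k=3: 576+960+6·16·3=1824; k=4: 1952+0+6·20·3=2312 → min 1392 | A₂..A₆: k=2: 0+1296+8·4·12=1680; k=3: 512+1536+8·16·12=3584; k=4: 1920+720+8·20·12=4560; k=5: 1248+0+8·3·12=1536 → min 1536.
Top-level splits: k=1: (A₁..A₁)·(A₂..A₆) → 0+1536+6·8·12 = 2112; k=2: (A₁..A₂)·(A₃..A₆) → 192+1296+6·4·12 = 1776; k=3: (A₁..A₃)·(A₄..A₆) → 576+1536+6·16·12 = 3264; k=4: (A₁..A₄)·(A₅..A₆) → 1952+720+6·20·12 = 4112; k=5: (A₁..A₅)·(A₆..A₆) → 1392+0+6·3·12 = 1608.
Best split is after A₅, i.e. k = 5.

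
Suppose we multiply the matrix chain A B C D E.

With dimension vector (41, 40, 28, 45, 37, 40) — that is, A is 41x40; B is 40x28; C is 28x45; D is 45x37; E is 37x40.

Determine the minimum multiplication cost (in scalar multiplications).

179900

Adjacent pairs: AB = 41·40·28 = 45920; BC = 40·28·45 = 50400; CD = 28·45·37 = 46620; DE = 45·37·40 = 66600.
Length 3: A..C: k=1: 0+50400+41·40·45=124200; k=2: 45920+0+41·28·45=97580 → min 97580 | B..D: k=2: 0+46620+40·28·37=88060; k=3: 50400+0+40·45·37=117000 → min 88060 | C..E: k=3: 0+66600+28·45·40=117000; k=4: 46620+0+28·37·40=88060 → min 88060.
Length 4: A..D: k=1: 0+88060+41·40·37=148740; k=2: 45920+46620+41·28·37=135016; k=3: 97580+0+41·45·37=165845 → min 135016 | B..E: k=2: 0+88060+40·28·40=132860; k=3: 50400+66600+40·45·40=189000; k=4: 88060+0+40·37·40=147260 → min 132860.
Length 5: A..E: k=1: 0+132860+41·40·40=198460; k=2: 45920+88060+41·28·40=179900; k=3: 97580+66600+41·45·40=237980; k=4: 135016+0+41·37·40=195696 → min 179900.
Optimal order: ((A B) ((C D) E)) with cost 179900.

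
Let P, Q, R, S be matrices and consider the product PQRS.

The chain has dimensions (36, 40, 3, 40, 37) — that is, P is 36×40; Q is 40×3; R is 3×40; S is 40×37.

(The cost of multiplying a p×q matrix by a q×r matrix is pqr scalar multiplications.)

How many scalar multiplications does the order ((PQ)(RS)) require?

12756

(PQ): 36×40 by 40×3 → 36×3, cost 36·40·3 = 4320
(RS): 3×40 by 40×37 → 3×37, cost 3·40·37 = 4440
((PQ)(RS)): 36×3 by 3×37 → 36×37, cost 36·3·37 = 3996; cumulative 12756
Total: 12756 scalar multiplications.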